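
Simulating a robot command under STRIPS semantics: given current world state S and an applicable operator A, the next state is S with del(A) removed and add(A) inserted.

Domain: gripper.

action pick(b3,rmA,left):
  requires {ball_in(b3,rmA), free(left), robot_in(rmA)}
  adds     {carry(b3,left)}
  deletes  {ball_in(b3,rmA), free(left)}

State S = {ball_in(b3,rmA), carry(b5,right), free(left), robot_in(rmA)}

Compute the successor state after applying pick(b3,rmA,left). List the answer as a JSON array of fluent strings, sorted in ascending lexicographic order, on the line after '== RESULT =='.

Compute (S \ del) ∪ add:
  pre ⊆ S: {ball_in(b3,rmA), free(left), robot_in(rmA)} ⊆ S  — applicable
  S \ del = {carry(b5,right), robot_in(rmA)}
  ∪ add   = {carry(b3,left), carry(b5,right), robot_in(rmA)}

== RESULT ==
["carry(b3,left)", "carry(b5,right)", "robot_in(rmA)"]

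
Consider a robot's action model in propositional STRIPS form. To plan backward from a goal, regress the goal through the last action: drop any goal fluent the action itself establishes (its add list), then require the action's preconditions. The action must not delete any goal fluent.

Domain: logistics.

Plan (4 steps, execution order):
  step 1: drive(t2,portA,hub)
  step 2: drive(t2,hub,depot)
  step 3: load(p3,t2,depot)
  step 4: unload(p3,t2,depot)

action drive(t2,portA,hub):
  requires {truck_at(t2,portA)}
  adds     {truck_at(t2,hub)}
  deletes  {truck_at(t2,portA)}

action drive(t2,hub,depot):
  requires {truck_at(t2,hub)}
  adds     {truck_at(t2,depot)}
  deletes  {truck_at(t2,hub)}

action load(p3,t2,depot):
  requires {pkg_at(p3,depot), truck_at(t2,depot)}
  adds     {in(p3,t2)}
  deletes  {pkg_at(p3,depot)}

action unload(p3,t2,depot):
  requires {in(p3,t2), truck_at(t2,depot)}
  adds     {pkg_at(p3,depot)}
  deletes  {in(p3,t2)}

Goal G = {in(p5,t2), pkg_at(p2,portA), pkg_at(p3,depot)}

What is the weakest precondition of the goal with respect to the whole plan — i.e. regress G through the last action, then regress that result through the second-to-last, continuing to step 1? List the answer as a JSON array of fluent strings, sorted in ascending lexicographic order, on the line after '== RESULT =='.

Regress step by step:
  through step 4 (unload(p3,t2,depot)): drop {pkg_at(p3,depot)}, keep {in(p5,t2), pkg_at(p2,portA)}, require {in(p3,t2), truck_at(t2,depot)}
    → {in(p3,t2), in(p5,t2), pkg_at(p2,portA), truck_at(t2,depot)}
  through step 3 (load(p3,t2,depot)): drop {in(p3,t2)}, keep {in(p5,t2), pkg_at(p2,portA), truck_at(t2,depot)}, require {pkg_at(p3,depot), truck_at(t2,depot)}
    → {in(p5,t2), pkg_at(p2,portA), pkg_at(p3,depot), truck_at(t2,depot)}
  through step 2 (drive(t2,hub,depot)): drop {truck_at(t2,depot)}, keep {in(p5,t2), pkg_at(p2,portA), pkg_at(p3,depot)}, require {truck_at(t2,hub)}
    → {in(p5,t2), pkg_at(p2,portA), pkg_at(p3,depot), truck_at(t2,hub)}
  through step 1 (drive(t2,portA,hub)): drop {truck_at(t2,hub)}, keep {in(p5,t2), pkg_at(p2,portA), pkg_at(p3,depot)}, require {truck_at(t2,portA)}
    → {in(p5,t2), pkg_at(p2,portA), pkg_at(p3,depot), truck_at(t2,portA)}

== RESULT ==
["in(p5,t2)", "pkg_at(p2,portA)", "pkg_at(p3,depot)", "truck_at(t2,portA)"]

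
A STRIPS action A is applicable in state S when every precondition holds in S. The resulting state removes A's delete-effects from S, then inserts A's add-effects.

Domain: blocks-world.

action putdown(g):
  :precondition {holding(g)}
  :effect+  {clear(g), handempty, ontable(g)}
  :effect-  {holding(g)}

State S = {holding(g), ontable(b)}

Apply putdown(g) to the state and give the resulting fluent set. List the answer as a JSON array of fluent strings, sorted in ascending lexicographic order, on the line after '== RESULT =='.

Compute (S \ del) ∪ add:
  pre ⊆ S: {holding(g)} ⊆ S  — applicable
  S \ del = {ontable(b)}
  ∪ add   = {clear(g), handempty, ontable(b), ontable(g)}

== RESULT ==
["clear(g)", "handempty", "ontable(b)", "ontable(g)"]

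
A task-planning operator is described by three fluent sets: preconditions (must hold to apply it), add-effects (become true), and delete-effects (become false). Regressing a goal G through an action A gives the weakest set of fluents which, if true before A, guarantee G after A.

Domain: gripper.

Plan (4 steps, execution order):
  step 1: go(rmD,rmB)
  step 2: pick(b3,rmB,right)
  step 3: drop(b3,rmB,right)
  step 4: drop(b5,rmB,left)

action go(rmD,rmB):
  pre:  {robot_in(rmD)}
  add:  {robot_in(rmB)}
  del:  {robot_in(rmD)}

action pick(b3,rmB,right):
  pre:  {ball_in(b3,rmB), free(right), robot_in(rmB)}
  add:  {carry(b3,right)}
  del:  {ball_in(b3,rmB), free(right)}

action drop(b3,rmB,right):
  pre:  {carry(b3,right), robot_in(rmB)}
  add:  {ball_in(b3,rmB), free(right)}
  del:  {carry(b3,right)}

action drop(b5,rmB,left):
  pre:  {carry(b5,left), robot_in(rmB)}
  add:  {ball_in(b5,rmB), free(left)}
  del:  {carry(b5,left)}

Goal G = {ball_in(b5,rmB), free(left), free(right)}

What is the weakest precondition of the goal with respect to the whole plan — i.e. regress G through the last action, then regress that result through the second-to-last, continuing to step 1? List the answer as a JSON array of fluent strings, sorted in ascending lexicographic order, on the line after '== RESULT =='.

Regress step by step:
  through step 4 (drop(b5,rmB,left)): drop {ball_in(b5,rmB), free(left)}, keep {free(right)}, require {carry(b5,left), robot_in(rmB)}
    → {carry(b5,left), free(right), robot_in(rmB)}
  through step 3 (drop(b3,rmB,right)): drop {free(right)}, keep {carry(b5,left), robot_in(rmB)}, require {carry(b3,right), robot_in(rmB)}
    → {carry(b3,right), carry(b5,left), robot_in(rmB)}
  through step 2 (pick(b3,rmB,right)): drop {carry(b3,right)}, keep {carry(b5,left), robot_in(rmB)}, require {ball_in(b3,rmB), free(right), robot_in(rmB)}
    → {ball_in(b3,rmB), carry(b5,left), free(right), robot_in(rmB)}
  through step 1 (go(rmD,rmB)): drop {robot_in(rmB)}, keep {ball_in(b3,rmB), carry(b5,left), free(right)}, require {robot_in(rmD)}
    → {ball_in(b3,rmB), carry(b5,left), free(right), robot_in(rmD)}

== RESULT ==
["ball_in(b3,rmB)", "carry(b5,left)", "free(right)", "robot_in(rmD)"]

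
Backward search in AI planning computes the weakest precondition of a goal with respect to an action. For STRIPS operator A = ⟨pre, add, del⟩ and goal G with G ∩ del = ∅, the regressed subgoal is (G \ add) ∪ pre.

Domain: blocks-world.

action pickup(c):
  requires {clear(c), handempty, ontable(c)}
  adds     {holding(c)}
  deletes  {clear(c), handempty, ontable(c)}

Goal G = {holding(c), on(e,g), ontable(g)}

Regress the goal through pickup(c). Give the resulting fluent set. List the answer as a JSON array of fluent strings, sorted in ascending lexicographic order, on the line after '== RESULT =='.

Compute (G \ add) ∪ pre:
  G ∩ del = {}  (empty — regression defined)
  G \ add = {holding(c), on(e,g), ontable(g)} \ {holding(c)} = {on(e,g), ontable(g)}
  ∪ pre   = {on(e,g), ontable(g)} ∪ {clear(c), handempty, ontable(c)}
          = {clear(c), handempty, on(e,g), ontable(c), ontable(g)}

== RESULT ==
["clear(c)", "handempty", "on(e,g)", "ontable(c)", "ontable(g)"]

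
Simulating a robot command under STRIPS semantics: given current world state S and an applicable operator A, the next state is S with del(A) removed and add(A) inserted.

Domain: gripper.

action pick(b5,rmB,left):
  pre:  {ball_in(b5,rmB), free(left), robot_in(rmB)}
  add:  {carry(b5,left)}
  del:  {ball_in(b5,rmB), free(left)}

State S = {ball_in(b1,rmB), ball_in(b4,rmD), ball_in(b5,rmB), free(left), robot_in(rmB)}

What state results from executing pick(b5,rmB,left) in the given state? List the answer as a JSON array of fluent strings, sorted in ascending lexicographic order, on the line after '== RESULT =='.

Compute (S \ del) ∪ add:
  pre ⊆ S: {ball_in(b5,rmB), free(left), robot_in(rmB)} ⊆ S  — applicable
  S \ del = {ball_in(b1,rmB), ball_in(b4,rmD), robot_in(rmB)}
  ∪ add   = {ball_in(b1,rmB), ball_in(b4,rmD), carry(b5,left), robot_in(rmB)}

== RESULT ==
["ball_in(b1,rmB)", "ball_in(b4,rmD)", "carry(b5,left)", "robot_in(rmB)"]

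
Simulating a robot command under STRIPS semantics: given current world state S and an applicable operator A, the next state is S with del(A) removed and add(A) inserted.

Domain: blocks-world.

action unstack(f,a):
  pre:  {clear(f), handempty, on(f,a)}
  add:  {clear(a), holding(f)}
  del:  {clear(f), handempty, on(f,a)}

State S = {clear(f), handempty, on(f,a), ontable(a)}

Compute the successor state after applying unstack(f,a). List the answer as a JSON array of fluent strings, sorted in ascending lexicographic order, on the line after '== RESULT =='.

Progress:
  pre ⊆ S: {clear(f), handempty, on(f,a)} ⊆ S  — applicable
  S \ del = {ontable(a)}
  ∪ add   = {clear(a), holding(f), ontable(a)}

== RESULT ==
["clear(a)", "holding(f)", "ontable(a)"]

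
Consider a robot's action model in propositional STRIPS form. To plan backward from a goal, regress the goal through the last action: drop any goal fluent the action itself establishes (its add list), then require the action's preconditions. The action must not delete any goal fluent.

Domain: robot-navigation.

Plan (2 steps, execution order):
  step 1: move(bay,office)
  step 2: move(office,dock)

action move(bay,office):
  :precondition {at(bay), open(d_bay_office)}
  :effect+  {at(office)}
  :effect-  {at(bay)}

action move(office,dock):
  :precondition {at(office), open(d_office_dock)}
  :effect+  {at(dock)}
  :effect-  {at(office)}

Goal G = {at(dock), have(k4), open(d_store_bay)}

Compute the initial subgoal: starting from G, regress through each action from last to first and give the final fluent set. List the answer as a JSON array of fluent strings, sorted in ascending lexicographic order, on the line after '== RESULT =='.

Regress step by step:
  through step 2 (move(office,dock)): drop {at(dock)}, keep {have(k4), open(d_store_bay)}, require {at(office), open(d_office_dock)}
    → {at(office), have(k4), open(d_office_dock), open(d_store_bay)}
  through step 1 (move(bay,office)): drop {at(office)}, keep {have(k4), open(d_office_dock), open(d_store_bay)}, require {at(bay), open(d_bay_office)}
    → {at(bay), have(k4), open(d_bay_office), open(d_office_dock), open(d_store_bay)}

== RESULT ==
["at(bay)", "have(k4)", "open(d_bay_office)", "open(d_office_dock)", "open(d_store_bay)"]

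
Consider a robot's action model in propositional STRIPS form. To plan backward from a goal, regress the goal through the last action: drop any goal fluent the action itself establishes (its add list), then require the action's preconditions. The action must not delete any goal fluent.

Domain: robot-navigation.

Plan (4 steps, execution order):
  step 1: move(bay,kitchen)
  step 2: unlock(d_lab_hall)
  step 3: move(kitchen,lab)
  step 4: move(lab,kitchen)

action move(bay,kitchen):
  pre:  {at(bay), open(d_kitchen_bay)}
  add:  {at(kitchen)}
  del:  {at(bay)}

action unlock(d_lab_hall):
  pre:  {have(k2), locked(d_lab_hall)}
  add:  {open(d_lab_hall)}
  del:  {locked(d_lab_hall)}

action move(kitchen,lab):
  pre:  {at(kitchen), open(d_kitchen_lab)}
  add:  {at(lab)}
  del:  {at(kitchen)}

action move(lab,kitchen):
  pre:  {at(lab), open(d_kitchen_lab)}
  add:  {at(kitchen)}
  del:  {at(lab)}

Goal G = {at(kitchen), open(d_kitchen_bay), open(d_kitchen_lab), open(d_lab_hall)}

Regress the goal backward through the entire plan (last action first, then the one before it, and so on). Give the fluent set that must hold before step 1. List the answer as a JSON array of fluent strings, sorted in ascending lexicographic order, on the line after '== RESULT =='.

Regress step by step:
  through step 4 (move(lab,kitchen)): drop {at(kitchen)}, keep {open(d_kitchen_bay), open(d_kitchen_lab), open(d_lab_hall)}, require {at(lab), open(d_kitchen_lab)}
    → {at(lab), open(d_kitchen_bay), open(d_kitchen_lab), open(d_lab_hall)}
  through step 3 (move(kitchen,lab)): drop {at(lab)}, keep {open(d_kitchen_bay), open(d_kitchen_lab), open(d_lab_hall)}, require {at(kitchen), open(d_kitchen_lab)}
    → {at(kitchen), open(d_kitchen_bay), open(d_kitchen_lab), open(d_lab_hall)}
  through step 2 (unlock(d_lab_hall)): drop {open(d_lab_hall)}, keep {at(kitchen), open(d_kitchen_bay), open(d_kitchen_lab)}, require {have(k2), locked(d_lab_hall)}
    → {at(kitchen), have(k2), locked(d_lab_hall), open(d_kitchen_bay), open(d_kitchen_lab)}
  through step 1 (move(bay,kitchen)): drop {at(kitchen)}, keep {have(k2), locked(d_lab_hall), open(d_kitchen_bay), open(d_kitchen_lab)}, require {at(bay), open(d_kitchen_bay)}
    → {at(bay), have(k2), locked(d_lab_hall), open(d_kitchen_bay), open(d_kitchen_lab)}

== RESULT ==
["at(bay)", "have(k2)", "locked(d_lab_hall)", "open(d_kitchen_bay)", "open(d_kitchen_lab)"]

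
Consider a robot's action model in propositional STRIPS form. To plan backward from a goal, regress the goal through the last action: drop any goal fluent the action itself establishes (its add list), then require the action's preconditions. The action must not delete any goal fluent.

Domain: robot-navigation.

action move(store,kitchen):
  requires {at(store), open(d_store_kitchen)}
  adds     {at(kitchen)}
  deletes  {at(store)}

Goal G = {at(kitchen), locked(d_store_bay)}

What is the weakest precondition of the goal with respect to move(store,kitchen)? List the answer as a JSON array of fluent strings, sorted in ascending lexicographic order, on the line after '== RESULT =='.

Regress:
  G ∩ del = {}  (empty — regression defined)
  G \ add = {at(kitchen), locked(d_store_bay)} \ {at(kitchen)} = {locked(d_store_bay)}
  ∪ pre   = {locked(d_store_bay)} ∪ {at(store), open(d_store_kitchen)}
          = {at(store), locked(d_store_bay), open(d_store_kitchen)}

== RESULT ==
["at(store)", "locked(d_store_bay)", "open(d_store_kitchen)"]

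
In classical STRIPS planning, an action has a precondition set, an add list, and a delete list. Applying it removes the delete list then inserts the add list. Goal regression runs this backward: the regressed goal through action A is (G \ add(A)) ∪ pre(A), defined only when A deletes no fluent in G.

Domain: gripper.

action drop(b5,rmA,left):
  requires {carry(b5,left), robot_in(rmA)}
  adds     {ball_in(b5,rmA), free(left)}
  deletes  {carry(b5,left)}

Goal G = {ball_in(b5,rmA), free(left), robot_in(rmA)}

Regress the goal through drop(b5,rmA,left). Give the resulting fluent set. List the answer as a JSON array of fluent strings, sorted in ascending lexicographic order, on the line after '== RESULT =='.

Compute (G \ add) ∪ pre:
  G ∩ del = {}  (empty — regression defined)
  G \ add = {ball_in(b5,rmA), free(left), robot_in(rmA)} \ {ball_in(b5,rmA), free(left)} = {robot_in(rmA)}
  ∪ pre   = {robot_in(rmA)} ∪ {carry(b5,left), robot_in(rmA)}
          = {carry(b5,left), robot_in(rmA)}

== RESULT ==
["carry(b5,left)", "robot_in(rmA)"]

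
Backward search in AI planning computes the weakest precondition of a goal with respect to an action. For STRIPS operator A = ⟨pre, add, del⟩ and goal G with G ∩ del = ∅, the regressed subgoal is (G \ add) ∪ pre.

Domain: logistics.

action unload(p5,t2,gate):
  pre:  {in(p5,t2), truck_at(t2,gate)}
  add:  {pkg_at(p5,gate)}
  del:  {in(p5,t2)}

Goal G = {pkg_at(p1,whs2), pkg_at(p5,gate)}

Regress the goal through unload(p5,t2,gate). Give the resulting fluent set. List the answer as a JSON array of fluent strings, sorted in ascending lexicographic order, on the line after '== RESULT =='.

Regress:
  G ∩ del = {}  (empty — regression defined)
  G \ add = {pkg_at(p1,whs2), pkg_at(p5,gate)} \ {pkg_at(p5,gate)} = {pkg_at(p1,whs2)}
  ∪ pre   = {pkg_at(p1,whs2)} ∪ {in(p5,t2), truck_at(t2,gate)}
          = {in(p5,t2), pkg_at(p1,whs2), truck_at(t2,gate)}

== RESULT ==
["in(p5,t2)", "pkg_at(p1,whs2)", "truck_at(t2,gate)"]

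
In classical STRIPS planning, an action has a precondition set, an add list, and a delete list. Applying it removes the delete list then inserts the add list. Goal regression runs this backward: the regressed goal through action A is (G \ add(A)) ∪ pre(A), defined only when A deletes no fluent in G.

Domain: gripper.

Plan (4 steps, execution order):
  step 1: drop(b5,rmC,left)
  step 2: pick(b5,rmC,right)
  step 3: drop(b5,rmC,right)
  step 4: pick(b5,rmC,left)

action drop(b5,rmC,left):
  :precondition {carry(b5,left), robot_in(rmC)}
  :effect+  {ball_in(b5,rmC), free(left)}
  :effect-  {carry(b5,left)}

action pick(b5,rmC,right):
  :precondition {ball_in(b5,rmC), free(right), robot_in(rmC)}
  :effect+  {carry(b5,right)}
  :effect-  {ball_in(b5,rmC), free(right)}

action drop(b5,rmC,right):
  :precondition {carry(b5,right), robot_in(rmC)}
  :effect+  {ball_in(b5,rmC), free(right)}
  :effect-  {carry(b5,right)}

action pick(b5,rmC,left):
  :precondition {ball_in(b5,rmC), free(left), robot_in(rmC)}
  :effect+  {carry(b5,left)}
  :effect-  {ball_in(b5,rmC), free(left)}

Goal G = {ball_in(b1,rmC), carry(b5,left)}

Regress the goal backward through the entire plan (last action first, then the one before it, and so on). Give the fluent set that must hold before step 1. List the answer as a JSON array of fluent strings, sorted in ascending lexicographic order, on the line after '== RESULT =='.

Regress step by step:
  through step 4 (pick(b5,rmC,left)): drop {carry(b5,left)}, keep {ball_in(b1,rmC)}, require {ball_in(b5,rmC), free(left), robot_in(rmC)}
    → {ball_in(b1,rmC), ball_in(b5,rmC), free(left), robot_in(rmC)}
  through step 3 (drop(b5,rmC,right)): drop {ball_in(b5,rmC)}, keep {ball_in(b1,rmC), free(left), robot_in(rmC)}, require {carry(b5,right), robot_in(rmC)}
    → {ball_in(b1,rmC), carry(b5,right), free(left), robot_in(rmC)}
  through step 2 (pick(b5,rmC,right)): drop {carry(b5,right)}, keep {ball_in(b1,rmC), free(left), robot_in(rmC)}, require {ball_in(b5,rmC), free(right), robot_in(rmC)}
    → {ball_in(b1,rmC), ball_in(b5,rmC), free(left), free(right), robot_in(rmC)}
  through step 1 (drop(b5,rmC,left)): drop {ball_in(b5,rmC), free(left)}, keep {ball_in(b1,rmC), free(right), robot_in(rmC)}, require {carry(b5,left), robot_in(rmC)}
    → {ball_in(b1,rmC), carry(b5,left), free(right), robot_in(rmC)}

== RESULT ==
["ball_in(b1,rmC)", "carry(b5,left)", "free(right)", "robot_in(rmC)"]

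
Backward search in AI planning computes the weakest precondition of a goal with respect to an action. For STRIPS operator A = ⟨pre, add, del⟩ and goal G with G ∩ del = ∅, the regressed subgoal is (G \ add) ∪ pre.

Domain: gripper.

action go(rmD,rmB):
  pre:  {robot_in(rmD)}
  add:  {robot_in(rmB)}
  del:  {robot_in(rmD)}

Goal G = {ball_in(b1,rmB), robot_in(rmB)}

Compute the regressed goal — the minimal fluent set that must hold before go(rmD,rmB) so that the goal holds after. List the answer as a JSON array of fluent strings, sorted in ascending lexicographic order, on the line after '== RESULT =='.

Compute (G \ add) ∪ pre:
  G ∩ del = {}  (empty — regression defined)
  G \ add = {ball_in(b1,rmB), robot_in(rmB)} \ {robot_in(rmB)} = {ball_in(b1,rmB)}
  ∪ pre   = {ball_in(b1,rmB)} ∪ {robot_in(rmD)}
          = {ball_in(b1,rmB), robot_in(rmD)}

== RESULT ==
["ball_in(b1,rmB)", "robot_in(rmD)"]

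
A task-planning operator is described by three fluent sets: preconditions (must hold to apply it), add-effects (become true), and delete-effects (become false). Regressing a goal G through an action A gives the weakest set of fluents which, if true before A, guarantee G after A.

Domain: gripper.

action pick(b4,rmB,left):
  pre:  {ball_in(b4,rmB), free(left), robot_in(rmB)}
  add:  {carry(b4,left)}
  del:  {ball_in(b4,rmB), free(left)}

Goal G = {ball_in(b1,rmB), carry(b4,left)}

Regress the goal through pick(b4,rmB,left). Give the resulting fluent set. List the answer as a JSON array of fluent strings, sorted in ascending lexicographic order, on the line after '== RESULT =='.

Compute (G \ add) ∪ pre:
  G ∩ del = {}  (empty — regression defined)
  G \ add = {ball_in(b1,rmB), carry(b4,left)} \ {carry(b4,left)} = {ball_in(b1,rmB)}
  ∪ pre   = {ball_in(b1,rmB)} ∪ {ball_in(b4,rmB), free(left), robot_in(rmB)}
          = {ball_in(b1,rmB), ball_in(b4,rmB), free(left), robot_in(rmB)}

== RESULT ==
["ball_in(b1,rmB)", "ball_in(b4,rmB)", "free(left)", "robot_in(rmB)"]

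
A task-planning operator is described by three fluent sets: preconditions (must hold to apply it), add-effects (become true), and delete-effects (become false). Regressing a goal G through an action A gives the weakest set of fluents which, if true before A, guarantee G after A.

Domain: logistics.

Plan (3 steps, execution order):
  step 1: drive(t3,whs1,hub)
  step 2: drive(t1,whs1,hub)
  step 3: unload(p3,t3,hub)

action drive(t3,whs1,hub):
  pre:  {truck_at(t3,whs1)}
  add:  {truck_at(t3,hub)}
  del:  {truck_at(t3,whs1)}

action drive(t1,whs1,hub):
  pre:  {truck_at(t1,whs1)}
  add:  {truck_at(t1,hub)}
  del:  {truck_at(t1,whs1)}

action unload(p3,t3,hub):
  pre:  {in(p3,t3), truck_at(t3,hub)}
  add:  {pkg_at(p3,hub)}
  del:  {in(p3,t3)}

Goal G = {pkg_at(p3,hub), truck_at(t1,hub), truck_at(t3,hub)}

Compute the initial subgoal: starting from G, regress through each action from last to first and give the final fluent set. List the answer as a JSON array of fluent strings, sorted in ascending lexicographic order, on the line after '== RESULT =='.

Regress step by step:
  through step 3 (unload(p3,t3,hub)): drop {pkg_at(p3,hub)}, keep {truck_at(t1,hub), truck_at(t3,hub)}, require {in(p3,t3), truck_at(t3,hub)}
    → {in(p3,t3), truck_at(t1,hub), truck_at(t3,hub)}
  through step 2 (drive(t1,whs1,hub)): drop {truck_at(t1,hub)}, keep {in(p3,t3), truck_at(t3,hub)}, require {truck_at(t1,whs1)}
    → {in(p3,t3), truck_at(t1,whs1), truck_at(t3,hub)}
  through step 1 (drive(t3,whs1,hub)): drop {truck_at(t3,hub)}, keep {in(p3,t3), truck_at(t1,whs1)}, require {truck_at(t3,whs1)}
    → {in(p3,t3), truck_at(t1,whs1), truck_at(t3,whs1)}

== RESULT ==
["in(p3,t3)", "truck_at(t1,whs1)", "truck_at(t3,whs1)"]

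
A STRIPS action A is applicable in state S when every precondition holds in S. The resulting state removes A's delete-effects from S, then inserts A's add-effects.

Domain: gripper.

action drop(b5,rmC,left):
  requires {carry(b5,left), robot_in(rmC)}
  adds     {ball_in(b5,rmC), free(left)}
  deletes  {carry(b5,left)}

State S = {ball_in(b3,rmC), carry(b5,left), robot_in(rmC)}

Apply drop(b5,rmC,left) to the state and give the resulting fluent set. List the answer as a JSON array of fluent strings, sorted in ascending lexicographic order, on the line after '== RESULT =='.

Compute (S \ del) ∪ add:
  pre ⊆ S: {carry(b5,left), robot_in(rmC)} ⊆ S  — applicable
  S \ del = {ball_in(b3,rmC), robot_in(rmC)}
  ∪ add   = {ball_in(b3,rmC), ball_in(b5,rmC), free(left), robot_in(rmC)}

== RESULT ==
["ball_in(b3,rmC)", "ball_in(b5,rmC)", "free(left)", "robot_in(rmC)"]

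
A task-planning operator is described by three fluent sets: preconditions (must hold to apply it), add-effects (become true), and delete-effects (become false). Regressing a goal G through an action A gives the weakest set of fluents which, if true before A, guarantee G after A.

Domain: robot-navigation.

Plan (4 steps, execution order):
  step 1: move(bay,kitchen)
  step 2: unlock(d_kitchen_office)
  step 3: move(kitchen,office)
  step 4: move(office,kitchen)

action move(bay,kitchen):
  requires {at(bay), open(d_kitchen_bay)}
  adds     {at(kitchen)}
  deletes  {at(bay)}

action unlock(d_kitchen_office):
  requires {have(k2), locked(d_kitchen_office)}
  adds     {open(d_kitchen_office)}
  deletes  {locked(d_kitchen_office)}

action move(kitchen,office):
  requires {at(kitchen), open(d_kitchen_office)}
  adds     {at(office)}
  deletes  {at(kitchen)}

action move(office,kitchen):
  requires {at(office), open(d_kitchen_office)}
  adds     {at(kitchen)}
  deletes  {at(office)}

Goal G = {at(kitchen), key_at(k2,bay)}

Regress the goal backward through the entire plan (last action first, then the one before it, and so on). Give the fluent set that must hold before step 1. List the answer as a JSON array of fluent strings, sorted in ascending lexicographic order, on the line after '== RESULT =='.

Regress step by step:
  through step 4 (move(office,kitchen)): drop {at(kitchen)}, keep {key_at(k2,bay)}, require {at(office), open(d_kitchen_office)}
    → {at(office), key_at(k2,bay), open(d_kitchen_office)}
  through step 3 (move(kitchen,office)): drop {at(office)}, keep {key_at(k2,bay), open(d_kitchen_office)}, require {at(kitchen), open(d_kitchen_office)}
    → {at(kitchen), key_at(k2,bay), open(d_kitchen_office)}
  through step 2 (unlock(d_kitchen_office)): drop {open(d_kitchen_office)}, keep {at(kitchen), key_at(k2,bay)}, require {have(k2), locked(d_kitchen_office)}
    → {at(kitchen), have(k2), key_at(k2,bay), locked(d_kitchen_office)}
  through step 1 (move(bay,kitchen)): drop {at(kitchen)}, keep {have(k2), key_at(k2,bay), locked(d_kitchen_office)}, require {at(bay), open(d_kitchen_bay)}
    → {at(bay), have(k2), key_at(k2,bay), locked(d_kitchen_office), open(d_kitchen_bay)}

== RESULT ==
["at(bay)", "have(k2)", "key_at(k2,bay)", "locked(d_kitchen_office)", "open(d_kitchen_bay)"]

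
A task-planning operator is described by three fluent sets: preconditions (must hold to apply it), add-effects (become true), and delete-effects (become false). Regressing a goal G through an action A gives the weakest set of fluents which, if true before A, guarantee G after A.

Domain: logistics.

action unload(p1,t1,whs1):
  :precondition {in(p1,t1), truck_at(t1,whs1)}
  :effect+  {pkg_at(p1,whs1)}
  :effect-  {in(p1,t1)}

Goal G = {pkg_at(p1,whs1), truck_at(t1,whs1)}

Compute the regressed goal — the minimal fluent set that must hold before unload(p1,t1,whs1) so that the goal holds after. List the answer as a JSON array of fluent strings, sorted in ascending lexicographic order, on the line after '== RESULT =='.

Compute (G \ add) ∪ pre:
  G ∩ del = {}  (empty — regression defined)
  G \ add = {pkg_at(p1,whs1), truck_at(t1,whs1)} \ {pkg_at(p1,whs1)} = {truck_at(t1,whs1)}
  ∪ pre   = {truck_at(t1,whs1)} ∪ {in(p1,t1), truck_at(t1,whs1)}
          = {in(p1,t1), truck_at(t1,whs1)}

== RESULT ==
["in(p1,t1)", "truck_at(t1,whs1)"]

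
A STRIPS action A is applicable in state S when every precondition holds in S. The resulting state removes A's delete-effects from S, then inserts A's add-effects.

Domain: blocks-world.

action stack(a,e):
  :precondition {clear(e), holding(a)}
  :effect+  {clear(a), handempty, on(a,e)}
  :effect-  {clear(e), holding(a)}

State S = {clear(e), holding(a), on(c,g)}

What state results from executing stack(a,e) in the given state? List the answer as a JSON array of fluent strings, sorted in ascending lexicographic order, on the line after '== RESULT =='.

Compute (S \ del) ∪ add:
  pre ⊆ S: {clear(e), holding(a)} ⊆ S  — applicable
  S \ del = {on(c,g)}
  ∪ add   = {clear(a), handempty, on(a,e), on(c,g)}

== RESULT ==
["clear(a)", "handempty", "on(a,e)", "on(c,g)"]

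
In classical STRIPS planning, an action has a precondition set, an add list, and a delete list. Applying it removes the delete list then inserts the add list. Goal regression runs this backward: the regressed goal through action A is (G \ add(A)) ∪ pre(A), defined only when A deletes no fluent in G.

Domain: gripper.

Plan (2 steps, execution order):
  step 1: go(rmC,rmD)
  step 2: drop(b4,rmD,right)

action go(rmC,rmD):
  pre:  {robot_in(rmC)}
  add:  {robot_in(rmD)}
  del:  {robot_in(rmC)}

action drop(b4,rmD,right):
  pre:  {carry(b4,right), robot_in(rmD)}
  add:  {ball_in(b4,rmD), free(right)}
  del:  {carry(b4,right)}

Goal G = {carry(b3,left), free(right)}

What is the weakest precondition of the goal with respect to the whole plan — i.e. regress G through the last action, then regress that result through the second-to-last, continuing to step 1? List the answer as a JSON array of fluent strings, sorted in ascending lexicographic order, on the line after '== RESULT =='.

Work backward from the goal:
  through step 2 (drop(b4,rmD,right)): drop {free(right)}, keep {carry(b3,left)}, require {carry(b4,right), robot_in(rmD)}
    → {carry(b3,left), carry(b4,right), robot_in(rmD)}
  through step 1 (go(rmC,rmD)): drop {robot_in(rmD)}, keep {carry(b3,left), carry(b4,right)}, require {robot_in(rmC)}
    → {carry(b3,left), carry(b4,right), robot_in(rmC)}

== RESULT ==
["carry(b3,left)", "carry(b4,right)", "robot_in(rmC)"]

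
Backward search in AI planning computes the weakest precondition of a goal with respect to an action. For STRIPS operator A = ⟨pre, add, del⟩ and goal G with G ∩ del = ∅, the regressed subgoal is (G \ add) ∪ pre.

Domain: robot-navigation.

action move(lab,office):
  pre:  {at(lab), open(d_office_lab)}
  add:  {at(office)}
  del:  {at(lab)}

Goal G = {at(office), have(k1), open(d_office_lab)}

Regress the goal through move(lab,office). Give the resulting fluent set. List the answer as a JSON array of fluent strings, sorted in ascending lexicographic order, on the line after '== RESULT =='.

Regress:
  G ∩ del = {}  (empty — regression defined)
  G \ add = {at(office), have(k1), open(d_office_lab)} \ {at(office)} = {have(k1), open(d_office_lab)}
  ∪ pre   = {have(k1), open(d_office_lab)} ∪ {at(lab), open(d_office_lab)}
          = {at(lab), have(k1), open(d_office_lab)}

== RESULT ==
["at(lab)", "have(k1)", "open(d_office_lab)"]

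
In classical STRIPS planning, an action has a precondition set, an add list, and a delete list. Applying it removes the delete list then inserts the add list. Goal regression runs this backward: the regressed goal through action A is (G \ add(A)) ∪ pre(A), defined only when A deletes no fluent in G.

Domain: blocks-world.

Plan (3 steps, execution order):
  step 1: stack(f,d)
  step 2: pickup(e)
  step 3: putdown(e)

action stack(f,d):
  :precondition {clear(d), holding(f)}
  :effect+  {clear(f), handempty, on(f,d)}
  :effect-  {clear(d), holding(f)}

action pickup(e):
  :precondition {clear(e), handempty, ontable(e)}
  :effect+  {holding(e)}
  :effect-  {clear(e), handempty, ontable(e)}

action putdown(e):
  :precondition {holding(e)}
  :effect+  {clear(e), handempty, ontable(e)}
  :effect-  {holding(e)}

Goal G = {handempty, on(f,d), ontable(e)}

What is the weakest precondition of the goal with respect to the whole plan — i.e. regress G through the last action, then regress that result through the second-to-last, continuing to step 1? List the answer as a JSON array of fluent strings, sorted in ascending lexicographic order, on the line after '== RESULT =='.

Work backward from the goal:
  through step 3 (putdown(e)): drop {handempty, ontable(e)}, keep {on(f,d)}, require {holding(e)}
    → {holding(e), on(f,d)}
  through step 2 (pickup(e)): drop {holding(e)}, keep {on(f,d)}, require {clear(e), handempty, ontable(e)}
    → {clear(e), handempty, on(f,d), ontable(e)}
  through step 1 (stack(f,d)): drop {handempty, on(f,d)}, keep {clear(e), ontable(e)}, require {clear(d), holding(f)}
    → {clear(d), clear(e), holding(f), ontable(e)}

== RESULT ==
["clear(d)", "clear(e)", "holding(f)", "ontable(e)"]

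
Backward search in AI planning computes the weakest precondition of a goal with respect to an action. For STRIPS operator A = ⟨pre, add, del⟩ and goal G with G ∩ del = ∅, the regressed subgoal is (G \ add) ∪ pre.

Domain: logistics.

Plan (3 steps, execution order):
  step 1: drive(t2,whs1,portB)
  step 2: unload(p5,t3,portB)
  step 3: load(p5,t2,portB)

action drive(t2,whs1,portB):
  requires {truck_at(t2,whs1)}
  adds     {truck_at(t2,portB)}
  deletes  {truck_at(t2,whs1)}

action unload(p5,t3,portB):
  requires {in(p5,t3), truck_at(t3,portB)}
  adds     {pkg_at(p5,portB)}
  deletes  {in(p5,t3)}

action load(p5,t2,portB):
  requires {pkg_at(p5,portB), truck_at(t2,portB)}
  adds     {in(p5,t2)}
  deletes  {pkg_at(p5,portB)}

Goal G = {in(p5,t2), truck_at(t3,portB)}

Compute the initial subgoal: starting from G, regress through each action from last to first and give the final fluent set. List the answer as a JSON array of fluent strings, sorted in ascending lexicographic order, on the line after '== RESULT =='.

Work backward from the goal:
  through step 3 (load(p5,t2,portB)): drop {in(p5,t2)}, keep {truck_at(t3,portB)}, require {pkg_at(p5,portB), truck_at(t2,portB)}
    → {pkg_at(p5,portB), truck_at(t2,portB), truck_at(t3,portB)}
  through step 2 (unload(p5,t3,portB)): drop {pkg_at(p5,portB)}, keep {truck_at(t2,portB), truck_at(t3,portB)}, require {in(p5,t3), truck_at(t3,portB)}
    → {in(p5,t3), truck_at(t2,portB), truck_at(t3,portB)}
  through step 1 (drive(t2,whs1,portB)): drop {truck_at(t2,portB)}, keep {in(p5,t3), truck_at(t3,portB)}, require {truck_at(t2,whs1)}
    → {in(p5,t3), truck_at(t2,whs1), truck_at(t3,portB)}

== RESULT ==
["in(p5,t3)", "truck_at(t2,whs1)", "truck_at(t3,portB)"]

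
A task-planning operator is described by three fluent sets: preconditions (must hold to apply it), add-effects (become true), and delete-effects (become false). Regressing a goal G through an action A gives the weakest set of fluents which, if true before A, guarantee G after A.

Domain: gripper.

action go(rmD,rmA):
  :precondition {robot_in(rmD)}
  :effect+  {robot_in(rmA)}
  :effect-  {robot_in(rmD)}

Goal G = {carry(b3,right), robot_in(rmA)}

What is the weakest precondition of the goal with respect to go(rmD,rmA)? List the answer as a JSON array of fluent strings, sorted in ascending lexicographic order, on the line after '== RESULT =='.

Compute (G \ add) ∪ pre:
  G ∩ del = {}  (empty — regression defined)
  G \ add = {carry(b3,right), robot_in(rmA)} \ {robot_in(rmA)} = {carry(b3,right)}
  ∪ pre   = {carry(b3,right)} ∪ {robot_in(rmD)}
          = {carry(b3,right), robot_in(rmD)}

== RESULT ==
["carry(b3,right)", "robot_in(rmD)"]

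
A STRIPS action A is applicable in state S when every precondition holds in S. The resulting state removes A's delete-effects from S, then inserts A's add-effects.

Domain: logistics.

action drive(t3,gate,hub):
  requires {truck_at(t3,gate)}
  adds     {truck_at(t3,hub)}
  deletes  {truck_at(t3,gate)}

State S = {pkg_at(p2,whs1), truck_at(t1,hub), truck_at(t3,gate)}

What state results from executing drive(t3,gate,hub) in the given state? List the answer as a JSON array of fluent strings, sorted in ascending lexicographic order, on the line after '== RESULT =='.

Progress:
  pre ⊆ S: {truck_at(t3,gate)} ⊆ S  — applicable
  S \ del = {pkg_at(p2,whs1), truck_at(t1,hub)}
  ∪ add   = {pkg_at(p2,whs1), truck_at(t1,hub), truck_at(t3,hub)}

== RESULT ==
["pkg_at(p2,whs1)", "truck_at(t1,hub)", "truck_at(t3,hub)"]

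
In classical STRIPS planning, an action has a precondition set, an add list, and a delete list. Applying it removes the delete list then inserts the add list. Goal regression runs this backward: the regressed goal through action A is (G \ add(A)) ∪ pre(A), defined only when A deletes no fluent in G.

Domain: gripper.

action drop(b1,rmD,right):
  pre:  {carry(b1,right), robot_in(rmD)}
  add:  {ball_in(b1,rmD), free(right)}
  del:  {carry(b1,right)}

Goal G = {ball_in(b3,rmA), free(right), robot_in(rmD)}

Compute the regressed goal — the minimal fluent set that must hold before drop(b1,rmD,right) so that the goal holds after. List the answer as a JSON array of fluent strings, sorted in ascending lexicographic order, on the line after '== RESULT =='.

Regress:
  G ∩ del = {}  (empty — regression defined)
  G \ add = {ball_in(b3,rmA), free(right), robot_in(rmD)} \ {ball_in(b1,rmD), free(right)} = {ball_in(b3,rmA), robot_in(rmD)}
  ∪ pre   = {ball_in(b3,rmA), robot_in(rmD)} ∪ {carry(b1,right), robot_in(rmD)}
          = {ball_in(b3,rmA), carry(b1,right), robot_in(rmD)}

== RESULT ==
["ball_in(b3,rmA)", "carry(b1,right)", "robot_in(rmD)"]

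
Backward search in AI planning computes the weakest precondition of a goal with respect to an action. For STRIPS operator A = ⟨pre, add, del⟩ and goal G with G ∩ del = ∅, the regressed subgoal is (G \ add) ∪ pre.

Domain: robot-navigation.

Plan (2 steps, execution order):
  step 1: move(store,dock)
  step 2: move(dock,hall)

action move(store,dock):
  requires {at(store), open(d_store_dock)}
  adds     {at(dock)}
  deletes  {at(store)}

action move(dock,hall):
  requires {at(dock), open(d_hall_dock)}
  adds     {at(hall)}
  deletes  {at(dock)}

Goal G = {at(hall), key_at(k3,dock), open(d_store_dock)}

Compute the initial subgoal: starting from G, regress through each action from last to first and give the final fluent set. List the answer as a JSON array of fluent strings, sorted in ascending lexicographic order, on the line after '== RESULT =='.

Regress step by step:
  through step 2 (move(dock,hall)): drop {at(hall)}, keep {key_at(k3,dock), open(d_store_dock)}, require {at(dock), open(d_hall_dock)}
    → {at(dock), key_at(k3,dock), open(d_hall_dock), open(d_store_dock)}
  through step 1 (move(store,dock)): drop {at(dock)}, keep {key_at(k3,dock), open(d_hall_dock), open(d_store_dock)}, require {at(store), open(d_store_dock)}
    → {at(store), key_at(k3,dock), open(d_hall_dock), open(d_store_dock)}

== RESULT ==
["at(store)", "key_at(k3,dock)", "open(d_hall_dock)", "open(d_store_dock)"]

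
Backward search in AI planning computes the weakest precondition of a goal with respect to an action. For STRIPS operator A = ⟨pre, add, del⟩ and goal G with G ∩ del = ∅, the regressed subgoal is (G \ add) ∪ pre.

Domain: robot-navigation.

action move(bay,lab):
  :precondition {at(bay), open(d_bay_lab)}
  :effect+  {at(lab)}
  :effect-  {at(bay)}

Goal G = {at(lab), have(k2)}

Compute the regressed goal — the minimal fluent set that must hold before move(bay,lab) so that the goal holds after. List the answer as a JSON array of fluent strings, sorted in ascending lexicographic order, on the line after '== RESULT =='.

Compute (G \ add) ∪ pre:
  G ∩ del = {}  (empty — regression defined)
  G \ add = {at(lab), have(k2)} \ {at(lab)} = {have(k2)}
  ∪ pre   = {have(k2)} ∪ {at(bay), open(d_bay_lab)}
          = {at(bay), have(k2), open(d_bay_lab)}

== RESULT ==
["at(bay)", "have(k2)", "open(d_bay_lab)"]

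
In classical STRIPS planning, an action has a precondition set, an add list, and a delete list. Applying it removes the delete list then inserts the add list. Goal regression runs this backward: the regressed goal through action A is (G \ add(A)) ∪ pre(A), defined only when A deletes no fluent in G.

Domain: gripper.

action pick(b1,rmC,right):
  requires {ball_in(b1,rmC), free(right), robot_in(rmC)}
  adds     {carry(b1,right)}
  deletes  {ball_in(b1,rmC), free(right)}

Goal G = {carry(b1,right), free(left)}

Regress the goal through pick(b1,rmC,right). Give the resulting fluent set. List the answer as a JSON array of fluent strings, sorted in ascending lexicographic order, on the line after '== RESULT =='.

Regress:
  G ∩ del = {}  (empty — regression defined)
  G \ add = {carry(b1,right), free(left)} \ {carry(b1,right)} = {free(left)}
  ∪ pre   = {free(left)} ∪ {ball_in(b1,rmC), free(right), robot_in(rmC)}
          = {ball_in(b1,rmC), free(left), free(right), robot_in(rmC)}

== RESULT ==
["ball_in(b1,rmC)", "free(left)", "free(right)", "robot_in(rmC)"]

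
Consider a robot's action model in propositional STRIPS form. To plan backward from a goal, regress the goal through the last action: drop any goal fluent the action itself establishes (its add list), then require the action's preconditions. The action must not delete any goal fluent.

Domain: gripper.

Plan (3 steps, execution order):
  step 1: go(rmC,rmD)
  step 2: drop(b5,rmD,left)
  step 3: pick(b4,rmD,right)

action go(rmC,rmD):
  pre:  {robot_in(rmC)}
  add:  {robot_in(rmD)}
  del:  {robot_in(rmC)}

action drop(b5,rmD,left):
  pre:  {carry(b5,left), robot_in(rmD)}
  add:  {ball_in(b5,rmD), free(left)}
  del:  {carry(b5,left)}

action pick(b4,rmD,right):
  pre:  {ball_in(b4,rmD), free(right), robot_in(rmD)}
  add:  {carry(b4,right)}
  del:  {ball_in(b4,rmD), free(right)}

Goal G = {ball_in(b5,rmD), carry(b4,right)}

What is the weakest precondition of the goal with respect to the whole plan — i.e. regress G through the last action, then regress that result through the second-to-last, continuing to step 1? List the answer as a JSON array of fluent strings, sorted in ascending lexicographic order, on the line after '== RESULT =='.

Work backward from the goal:
  through step 3 (pick(b4,rmD,right)): drop {carry(b4,right)}, keep {ball_in(b5,rmD)}, require {ball_in(b4,rmD), free(right), robot_in(rmD)}
    → {ball_in(b4,rmD), ball_in(b5,rmD), free(right), robot_in(rmD)}
  through step 2 (drop(b5,rmD,left)): drop {ball_in(b5,rmD)}, keep {ball_in(b4,rmD), free(right), robot_in(rmD)}, require {carry(b5,left), robot_in(rmD)}
    → {ball_in(b4,rmD), carry(b5,left), free(right), robot_in(rmD)}
  through step 1 (go(rmC,rmD)): drop {robot_in(rmD)}, keep {ball_in(b4,rmD), carry(b5,left), free(right)}, require {robot_in(rmC)}
    → {ball_in(b4,rmD), carry(b5,left), free(right), robot_in(rmC)}

== RESULT ==
["ball_in(b4,rmD)", "carry(b5,left)", "free(right)", "robot_in(rmC)"]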